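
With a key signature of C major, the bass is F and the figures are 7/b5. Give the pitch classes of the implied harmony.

F, A, Cb, E

The written figures 7/b5 are shorthand for 7/5/3: the 3 is implied.
A third above F in this key is A.
A fifth above F in this key is C, lowered to Cb by the flat.
A seventh above F in this key is E.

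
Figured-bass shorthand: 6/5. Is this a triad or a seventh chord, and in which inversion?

6/5 is shorthand for 6/5/3.
Intervals of 6/5/3 above the bass form a seventh chord; the bass is the third, so this is first inversion.

seventh chord, first inversion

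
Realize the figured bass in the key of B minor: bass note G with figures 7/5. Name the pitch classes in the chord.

The written figures 7/5 are shorthand for 7/5/3: the 3 is implied.
A third above G in this key is B.
A fifth above G in this key is D.
A seventh above G in this key is F#.
Together with the bass G, this spells G major seventh in root position.

G, B, D, F#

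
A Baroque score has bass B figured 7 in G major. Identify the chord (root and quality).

The figures 7 indicate a seventh chord in root position.
In root position the bass is the root, so the root is B.
The chord tones are B, D, F#, A, giving B minor seventh.

B minor seventh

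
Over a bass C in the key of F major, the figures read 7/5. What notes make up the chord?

C, E, G, Bb

The written figures 7/5 are shorthand for 7/5/3: the 3 is implied.
A third above C in this key is E.
A fifth above C in this key is G.
A seventh above C in this key is Bb.
Together with the bass C, this spells C dominant seventh in root position.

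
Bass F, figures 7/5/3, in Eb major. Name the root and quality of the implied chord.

F minor seventh

The figures 7/5/3 indicate a seventh chord in root position.
In root position the bass is the root, so the root is F.
The chord tones are F, Ab, C, Eb, giving F minor seventh.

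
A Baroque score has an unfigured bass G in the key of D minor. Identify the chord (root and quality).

An unfigured bass indicates a triad in root position.
In root position the bass is the root, so the root is G.
The chord tones are G, Bb, D, giving G minor.

G minor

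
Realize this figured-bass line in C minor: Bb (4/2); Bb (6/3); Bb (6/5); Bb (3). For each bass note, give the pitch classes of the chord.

Bb (6/4/2): Bb, C, Eb, G.
Bb (6/3): Bb, D, G.
Bb (6/5/3): Bb, D, F, G.
Bb (5/3): Bb, D, F.

Bb, C, Eb, G | Bb, D, G | Bb, D, F, G | Bb, D, F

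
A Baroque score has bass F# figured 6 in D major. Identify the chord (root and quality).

The figures 6 indicate a triad in first inversion.
In first inversion the root lies a sixth above the bass: a sixth above F# in D major is D.
The chord tones are F#, A, D, giving D major.

D major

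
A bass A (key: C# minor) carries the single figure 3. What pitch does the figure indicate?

C#

Counting 2 letter steps above A lands on C; in C# minor, that letter is C#.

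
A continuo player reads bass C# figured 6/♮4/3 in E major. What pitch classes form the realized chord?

A third above C# in this key is E.
A fourth above C# in this key is F#, made natural (F) by the ♮ figure.
A sixth above C# in this key is A.
Together with the bass C#, this spells F augmented major seventh in second inversion.

C#, E, F, A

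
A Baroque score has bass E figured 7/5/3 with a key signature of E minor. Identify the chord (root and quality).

The figures 7/5/3 indicate a seventh chord in root position.
In root position the bass is the root, so the root is E.
The chord tones are E, G, B, D, giving E minor seventh.

E minor seventh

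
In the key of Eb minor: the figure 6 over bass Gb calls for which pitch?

Eb

Counting 5 letter steps above Gb lands on E; in Eb minor, that letter is Eb.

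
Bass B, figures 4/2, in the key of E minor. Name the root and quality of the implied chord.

C major seventh

The figures 4/2 indicate a seventh chord in third inversion.
In third inversion the root lies a second above the bass: a second above B in E minor is C.
The chord tones are B, C, E, G, giving C major seventh.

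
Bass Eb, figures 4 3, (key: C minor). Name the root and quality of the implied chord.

The figures 4 3 indicate a seventh chord in second inversion.
In second inversion the root lies a fourth above the bass: a fourth above Eb in C minor is Ab.
The chord tones are Eb, G, Ab, C, giving Ab major seventh.

Ab major seventh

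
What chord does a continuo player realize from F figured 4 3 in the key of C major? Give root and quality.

B half-diminished seventh

The figures 4 3 indicate a seventh chord in second inversion.
In second inversion the root lies a fourth above the bass: a fourth above F in C major is B.
The chord tones are F, A, B, D, giving B half-diminished seventh.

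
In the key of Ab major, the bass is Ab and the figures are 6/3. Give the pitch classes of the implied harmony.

Ab, C, F

A third above Ab in this key is C.
A sixth above Ab in this key is F.
Together with the bass Ab, this spells F minor in first inversion.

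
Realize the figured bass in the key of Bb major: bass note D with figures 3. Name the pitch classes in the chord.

D, F, A

The written figures 3 are shorthand for 5/3: the 5 is implied.
A third above D in this key is F.
A fifth above D in this key is A.
Together with the bass D, this spells D minor in root position.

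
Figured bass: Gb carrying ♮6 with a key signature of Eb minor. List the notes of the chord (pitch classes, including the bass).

Gb, Bb, E

The written figures ♮6 are shorthand for 6/3: the 3 is implied.
A third above Gb in this key is Bb.
A sixth above Gb in this key is Eb, made natural (E) by the ♮ figure.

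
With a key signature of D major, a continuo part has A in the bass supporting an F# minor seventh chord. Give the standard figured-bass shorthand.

A is the third of F# minor seventh, so the chord is in first inversion.
A seventh chord in first inversion is figured 6/5/3, conventionally abbreviated 6/5.

6/5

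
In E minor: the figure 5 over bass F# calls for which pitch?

Counting 4 letter steps above F# lands on C; in E minor, that letter is C.

C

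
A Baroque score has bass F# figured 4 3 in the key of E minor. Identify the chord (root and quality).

B minor seventh

The figures 4 3 indicate a seventh chord in second inversion.
In second inversion the root lies a fourth above the bass: a fourth above F# in E minor is B.
The chord tones are F#, A, B, D, giving B minor seventh.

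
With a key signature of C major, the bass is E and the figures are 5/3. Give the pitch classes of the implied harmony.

E, G, B

A third above E in this key is G.
A fifth above E in this key is B.
Together with the bass E, this spells E minor in root position.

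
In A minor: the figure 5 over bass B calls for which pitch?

Counting 4 letter steps above B lands on F; in A minor, that letter is F.

F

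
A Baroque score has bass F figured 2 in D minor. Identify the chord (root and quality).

G minor seventh

The figures 2 indicate a seventh chord in third inversion.
In third inversion the root lies a second above the bass: a second above F in D minor is G.
The chord tones are F, G, Bb, D, giving G minor seventh.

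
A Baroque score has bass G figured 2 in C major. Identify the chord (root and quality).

A minor seventh

The figures 2 indicate a seventh chord in third inversion.
In third inversion the root lies a second above the bass: a second above G in C major is A.
The chord tones are G, A, C, E, giving A minor seventh.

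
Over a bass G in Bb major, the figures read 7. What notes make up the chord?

The written figures 7 are shorthand for 7/5/3: the 5/3 are implied.
A third above G in this key is Bb.
A fifth above G in this key is D.
A seventh above G in this key is F.
Together with the bass G, this spells G minor seventh in root position.

G, Bb, D, F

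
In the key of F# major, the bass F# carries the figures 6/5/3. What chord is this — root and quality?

D# minor seventh

The figures 6/5/3 indicate a seventh chord in first inversion.
In first inversion the root lies a sixth above the bass: a sixth above F# in F# major is D#.
The chord tones are F#, A#, C#, D#, giving D# minor seventh.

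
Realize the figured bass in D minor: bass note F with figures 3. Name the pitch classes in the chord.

The written figures 3 are shorthand for 5/3: the 5 is implied.
A third above F in this key is A.
A fifth above F in this key is C.
Together with the bass F, this spells F major in root position.

F, A, C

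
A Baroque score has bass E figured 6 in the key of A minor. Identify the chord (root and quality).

The figures 6 indicate a triad in first inversion.
In first inversion the root lies a sixth above the bass: a sixth above E in A minor is C.
The chord tones are E, G, C, giving C major.

C major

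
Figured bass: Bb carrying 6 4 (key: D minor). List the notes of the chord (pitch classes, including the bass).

Bb, E, G

A fourth above Bb in this key is E.
A sixth above Bb in this key is G.
Together with the bass Bb, this spells E diminished in second inversion.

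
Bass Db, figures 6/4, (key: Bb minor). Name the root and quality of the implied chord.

The figures 6/4 indicate a triad in second inversion.
In second inversion the root lies a fourth above the bass: a fourth above Db in Bb minor is Gb.
The chord tones are Db, Gb, Bb, giving Gb major.

Gb major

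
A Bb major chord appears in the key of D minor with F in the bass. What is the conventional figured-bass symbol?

6/4

F is the fifth of Bb major, so the chord is in second inversion.
A triad in second inversion is figured 6/4, conventionally abbreviated 6/4.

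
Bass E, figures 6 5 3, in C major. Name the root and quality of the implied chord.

C major seventh

The figures 6 5 3 indicate a seventh chord in first inversion.
In first inversion the root lies a sixth above the bass: a sixth above E in C major is C.
The chord tones are E, G, B, C, giving C major seventh.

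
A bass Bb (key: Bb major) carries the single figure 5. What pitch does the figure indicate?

F

Counting 4 letter steps above Bb lands on F; in Bb major, that letter is F.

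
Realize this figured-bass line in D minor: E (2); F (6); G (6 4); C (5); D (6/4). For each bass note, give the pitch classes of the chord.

E, F, A, C | F, A, D | G, C, E | C, E, G | D, G, Bb

E (6/4/2): E, F, A, C.
F (6/3): F, A, D.
G (6/4): G, C, E.
C (5/3): C, E, G.
D (6/4): D, G, Bb.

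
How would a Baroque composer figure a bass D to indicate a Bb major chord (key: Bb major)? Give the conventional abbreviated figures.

6

D is the third of Bb major, so the chord is in first inversion.
A triad in first inversion is figured 6/3, conventionally abbreviated 6.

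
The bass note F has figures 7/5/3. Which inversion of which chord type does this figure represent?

seventh chord, root position

Intervals of 7/5/3 above the bass form a seventh chord; the bass is the root, so this is root position.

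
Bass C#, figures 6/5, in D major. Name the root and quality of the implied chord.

The figures 6/5 indicate a seventh chord in first inversion.
In first inversion the root lies a sixth above the bass: a sixth above C# in D major is A.
The chord tones are C#, E, G, A, giving A dominant seventh.

A dominant seventh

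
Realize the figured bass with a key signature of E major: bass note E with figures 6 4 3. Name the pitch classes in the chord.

A third above E in this key is G#.
A fourth above E in this key is A.
A sixth above E in this key is C#.
Together with the bass E, this spells A major seventh in second inversion.

E, G#, A, C#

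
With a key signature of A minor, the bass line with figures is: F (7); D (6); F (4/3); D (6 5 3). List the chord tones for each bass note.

F (7/5/3): F, A, C, E.
D (6/3): D, F, B.
F (6/4/3): F, A, B, D.
D (6/5/3): D, F, A, B.

F, A, C, E | D, F, B | F, A, B, D | D, F, A, B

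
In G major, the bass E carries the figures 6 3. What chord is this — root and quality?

C major

The figures 6 3 indicate a triad in first inversion.
In first inversion the root lies a sixth above the bass: a sixth above E in G major is C.
The chord tones are E, G, C, giving C major.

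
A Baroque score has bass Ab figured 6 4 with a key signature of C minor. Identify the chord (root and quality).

D diminished

The figures 6 4 indicate a triad in second inversion.
In second inversion the root lies a fourth above the bass: a fourth above Ab in C minor is D.
The chord tones are Ab, D, F, giving D diminished.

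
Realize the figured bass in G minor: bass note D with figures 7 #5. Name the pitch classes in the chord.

D, F, A#, C

The written figures 7 #5 are shorthand for 7/5/3: the 3 is implied.
A third above D in this key is F.
A fifth above D in this key is A, raised to A# by the sharp.
A seventh above D in this key is C.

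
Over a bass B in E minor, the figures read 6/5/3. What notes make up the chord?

A third above B in this key is D.
A fifth above B in this key is F#.
A sixth above B in this key is G.
Together with the bass B, this spells G major seventh in first inversion.

B, D, F#, G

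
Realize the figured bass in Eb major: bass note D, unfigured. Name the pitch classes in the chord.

An unfigured bass implies 5/3.
A third above D in this key is F.
A fifth above D in this key is Ab.
Together with the bass D, this spells D diminished in root position.

D, F, Ab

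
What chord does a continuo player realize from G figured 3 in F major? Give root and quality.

The figures 3 indicate a triad in root position.
In root position the bass is the root, so the root is G.
The chord tones are G, Bb, D, giving G minor.

G minor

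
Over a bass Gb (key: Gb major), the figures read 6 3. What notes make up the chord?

Gb, Bb, Eb

A third above Gb in this key is Bb.
A sixth above Gb in this key is Eb.
Together with the bass Gb, this spells Eb minor in first inversion.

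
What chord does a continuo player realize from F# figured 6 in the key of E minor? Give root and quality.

The figures 6 indicate a triad in first inversion.
In first inversion the root lies a sixth above the bass: a sixth above F# in E minor is D.
The chord tones are F#, A, D, giving D major.

D major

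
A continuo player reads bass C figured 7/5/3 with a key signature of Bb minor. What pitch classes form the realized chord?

A third above C in this key is Eb.
A fifth above C in this key is Gb.
A seventh above C in this key is Bb.
Together with the bass C, this spells C half-diminished seventh in root position.

C, Eb, Gb, Bb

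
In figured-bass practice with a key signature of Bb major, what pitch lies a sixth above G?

Counting 5 letter steps above G lands on E; in Bb major, that letter is Eb.

Eb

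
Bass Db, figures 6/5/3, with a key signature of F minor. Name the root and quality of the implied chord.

The figures 6/5/3 indicate a seventh chord in first inversion.
In first inversion the root lies a sixth above the bass: a sixth above Db in F minor is Bb.
The chord tones are Db, F, Ab, Bb, giving Bb minor seventh.

Bb minor seventh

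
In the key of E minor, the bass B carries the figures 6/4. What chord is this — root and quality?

The figures 6/4 indicate a triad in second inversion.
In second inversion the root lies a fourth above the bass: a fourth above B in E minor is E.
The chord tones are B, E, G, giving E minor.

E minor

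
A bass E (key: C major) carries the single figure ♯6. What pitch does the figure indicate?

Counting 5 letter steps above E lands on C; in C major, that letter is C.
The #6 figure raises it a semitone, giving C#.

C#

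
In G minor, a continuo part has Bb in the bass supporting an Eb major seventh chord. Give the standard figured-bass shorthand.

Bb is the fifth of Eb major seventh, so the chord is in second inversion.
A seventh chord in second inversion is figured 6/4/3, conventionally abbreviated 4/3.

4/3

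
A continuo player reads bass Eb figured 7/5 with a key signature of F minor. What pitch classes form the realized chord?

The written figures 7/5 are shorthand for 7/5/3: the 3 is implied.
A third above Eb in this key is G.
A fifth above Eb in this key is Bb.
A seventh above Eb in this key is Db.
Together with the bass Eb, this spells Eb dominant seventh in root position.

Eb, G, Bb, Db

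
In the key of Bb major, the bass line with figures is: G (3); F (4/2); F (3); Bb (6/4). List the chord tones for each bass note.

G, Bb, D | F, G, Bb, D | F, A, C | Bb, Eb, G

G (5/3): G, Bb, D.
F (6/4/2): F, G, Bb, D.
F (5/3): F, A, C.
Bb (6/4): Bb, Eb, G.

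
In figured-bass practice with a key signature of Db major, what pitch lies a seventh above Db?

C

Counting 6 letter steps above Db lands on C; in Db major, that letter is C.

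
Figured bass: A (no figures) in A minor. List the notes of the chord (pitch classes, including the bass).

An unfigured bass implies 5/3.
A third above A in this key is C.
A fifth above A in this key is E.
Together with the bass A, this spells A minor in root position.

A, C, E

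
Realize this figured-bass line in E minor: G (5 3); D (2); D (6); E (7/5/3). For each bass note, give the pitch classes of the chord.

G, B, D | D, E, G, B | D, F#, B | E, G, B, D

G (5/3): G, B, D.
D (6/4/2): D, E, G, B.
D (6/3): D, F#, B.
E (7/5/3): E, G, B, D.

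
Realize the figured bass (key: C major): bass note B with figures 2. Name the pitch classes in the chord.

The written figures 2 are shorthand for 6/4/2: the 6/4 are implied.
A second above B in this key is C.
A fourth above B in this key is E.
A sixth above B in this key is G.
Together with the bass B, this spells C major seventh in third inversion.

B, C, E, G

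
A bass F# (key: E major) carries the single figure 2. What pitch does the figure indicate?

G#

Counting 1 letter step above F# lands on G; in E major, that letter is G#.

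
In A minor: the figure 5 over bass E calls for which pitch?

Counting 4 letter steps above E lands on B; in A minor, that letter is B.

B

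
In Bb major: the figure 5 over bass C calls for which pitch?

Counting 4 letter steps above C lands on G; in Bb major, that letter is G.

G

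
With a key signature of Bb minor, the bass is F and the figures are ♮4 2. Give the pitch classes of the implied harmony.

F, Gb, B, Db

The written figures ♮4 2 are shorthand for 6/4/2: the 6 is implied.
A second above F in this key is Gb.
A fourth above F in this key is Bb, made natural (B) by the ♮ figure.
A sixth above F in this key is Db.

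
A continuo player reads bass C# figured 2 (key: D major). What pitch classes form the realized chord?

The written figures 2 are shorthand for 6/4/2: the 6/4 are implied.
A second above C# in this key is D.
A fourth above C# in this key is F#.
A sixth above C# in this key is A.
Together with the bass C#, this spells D major seventh in third inversion.

C#, D, F#, A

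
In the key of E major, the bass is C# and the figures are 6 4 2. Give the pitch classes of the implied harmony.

A second above C# in this key is D#.
A fourth above C# in this key is F#.
A sixth above C# in this key is A.
Together with the bass C#, this spells D# half-diminished seventh in third inversion.

C#, D#, F#, A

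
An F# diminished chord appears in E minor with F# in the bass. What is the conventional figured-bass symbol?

F# is the root of F# diminished, so the chord is in root position.
A triad in root position is figured 5/3, conventionally abbreviated (no figures — root-position triad).

no figures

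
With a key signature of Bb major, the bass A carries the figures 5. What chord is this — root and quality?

A diminished

The figures 5 indicate a triad in root position.
In root position the bass is the root, so the root is A.
The chord tones are A, C, Eb, giving A diminished.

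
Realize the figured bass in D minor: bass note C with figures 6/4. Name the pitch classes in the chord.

A fourth above C in this key is F.
A sixth above C in this key is A.
Together with the bass C, this spells F major in second inversion.

C, F, A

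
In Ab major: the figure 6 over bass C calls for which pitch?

Ab

Counting 5 letter steps above C lands on A; in Ab major, that letter is Ab.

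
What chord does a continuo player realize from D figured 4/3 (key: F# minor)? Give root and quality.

The figures 4/3 indicate a seventh chord in second inversion.
In second inversion the root lies a fourth above the bass: a fourth above D in F# minor is G#.
The chord tones are D, F#, G#, B, giving G# half-diminished seventh.

G# half-diminished seventh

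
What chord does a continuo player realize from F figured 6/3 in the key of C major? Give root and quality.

The figures 6/3 indicate a triad in first inversion.
In first inversion the root lies a sixth above the bass: a sixth above F in C major is D.
The chord tones are F, A, D, giving D minor.

D minor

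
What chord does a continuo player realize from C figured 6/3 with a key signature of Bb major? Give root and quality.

A diminished

The figures 6/3 indicate a triad in first inversion.
In first inversion the root lies a sixth above the bass: a sixth above C in Bb major is A.
The chord tones are C, Eb, A, giving A diminished.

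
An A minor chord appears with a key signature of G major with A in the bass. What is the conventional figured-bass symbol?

A is the root of A minor, so the chord is in root position.
A triad in root position is figured 5/3, conventionally abbreviated (no figures — root-position triad).

no figures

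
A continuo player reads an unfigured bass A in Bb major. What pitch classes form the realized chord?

A, C, Eb

An unfigured bass implies 5/3.
A third above A in this key is C.
A fifth above A in this key is Eb.
Together with the bass A, this spells A diminished in root position.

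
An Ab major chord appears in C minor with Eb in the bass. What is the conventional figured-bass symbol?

Eb is the fifth of Ab major, so the chord is in second inversion.
A triad in second inversion is figured 6/4, conventionally abbreviated 6/4.

6/4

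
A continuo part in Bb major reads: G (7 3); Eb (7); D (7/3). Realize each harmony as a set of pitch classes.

G (7/5/3): G, Bb, D, F.
Eb (7/5/3): Eb, G, Bb, D.
D (7/5/3): D, F, A, C.

G, Bb, D, F | Eb, G, Bb, D | D, F, A, C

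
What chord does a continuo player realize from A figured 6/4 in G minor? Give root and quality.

D minor

The figures 6/4 indicate a triad in second inversion.
In second inversion the root lies a fourth above the bass: a fourth above A in G minor is D.
The chord tones are A, D, F, giving D minor.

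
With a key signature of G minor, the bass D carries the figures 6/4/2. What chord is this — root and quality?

The figures 6/4/2 indicate a seventh chord in third inversion.
In third inversion the root lies a second above the bass: a second above D in G minor is Eb.
The chord tones are D, Eb, G, Bb, giving Eb major seventh.

Eb major seventh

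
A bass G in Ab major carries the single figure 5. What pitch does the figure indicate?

Db

Counting 4 letter steps above G lands on D; in Ab major, that letter is Db.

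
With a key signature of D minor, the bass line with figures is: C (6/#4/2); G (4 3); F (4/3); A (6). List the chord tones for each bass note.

C (6/#4/2): C, D, F#, A.
G (6/4/3): G, Bb, C, E.
F (6/4/3): F, A, Bb, D.
A (6/3): A, C, F.

C, D, F#, A | G, Bb, C, E | F, A, Bb, D | A, C, F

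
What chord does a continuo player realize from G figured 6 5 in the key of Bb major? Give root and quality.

Eb major seventh

The figures 6 5 indicate a seventh chord in first inversion.
In first inversion the root lies a sixth above the bass: a sixth above G in Bb major is Eb.
The chord tones are G, Bb, D, Eb, giving Eb major seventh.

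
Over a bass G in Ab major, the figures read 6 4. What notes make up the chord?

G, C, Eb

A fourth above G in this key is C.
A sixth above G in this key is Eb.
Together with the bass G, this spells C minor in second inversion.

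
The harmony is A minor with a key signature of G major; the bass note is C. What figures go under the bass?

C is the third of A minor, so the chord is in first inversion.
A triad in first inversion is figured 6/3, conventionally abbreviated 6.

6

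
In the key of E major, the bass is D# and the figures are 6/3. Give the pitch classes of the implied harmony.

D#, F#, B

A third above D# in this key is F#.
A sixth above D# in this key is B.
Together with the bass D#, this spells B major in first inversion.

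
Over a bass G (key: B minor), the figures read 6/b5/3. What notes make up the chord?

G, B, Db, E

A third above G in this key is B.
A fifth above G in this key is D, lowered to Db by the flat.
A sixth above G in this key is E.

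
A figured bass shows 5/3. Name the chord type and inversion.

Intervals of 5/3 above the bass form a triad; the bass is the root, so this is root position.

triad, root position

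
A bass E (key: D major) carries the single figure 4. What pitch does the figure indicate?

A

Counting 3 letter steps above E lands on A; in D major, that letter is A.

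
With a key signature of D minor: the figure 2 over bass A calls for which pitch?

Counting 1 letter step above A lands on B; in D minor, that letter is Bb.

Bb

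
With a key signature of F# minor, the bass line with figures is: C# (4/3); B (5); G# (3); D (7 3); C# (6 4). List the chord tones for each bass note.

C# (6/4/3): C#, E, F#, A.
B (5/3): B, D, F#.
G# (5/3): G#, B, D.
D (7/5/3): D, F#, A, C#.
C# (6/4): C#, F#, A.

C#, E, F#, A | B, D, F# | G#, B, D | D, F#, A, C# | C#, F#, A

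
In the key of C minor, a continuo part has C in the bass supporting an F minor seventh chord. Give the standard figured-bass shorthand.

C is the fifth of F minor seventh, so the chord is in second inversion.
A seventh chord in second inversion is figured 6/4/3, conventionally abbreviated 4/3.

4/3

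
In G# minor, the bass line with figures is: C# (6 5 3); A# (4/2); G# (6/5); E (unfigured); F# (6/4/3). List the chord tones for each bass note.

C#, E, G#, A# | A#, B, D#, F# | G#, B, D#, E | E, G#, B | F#, A#, B, D#

C# (6/5/3): C#, E, G#, A#.
A# (6/4/2): A#, B, D#, F#.
G# (6/5/3): G#, B, D#, E.
E (5/3): E, G#, B.
F# (6/4/3): F#, A#, B, D#.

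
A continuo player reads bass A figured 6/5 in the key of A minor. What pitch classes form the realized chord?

A, C, E, F

The written figures 6/5 are shorthand for 6/5/3: the 3 is implied.
A third above A in this key is C.
A fifth above A in this key is E.
A sixth above A in this key is F.
Together with the bass A, this spells F major seventh in first inversion.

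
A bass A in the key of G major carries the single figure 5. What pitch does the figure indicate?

E

Counting 4 letter steps above A lands on E; in G major, that letter is E.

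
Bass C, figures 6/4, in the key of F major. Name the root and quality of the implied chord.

F major

The figures 6/4 indicate a triad in second inversion.
In second inversion the root lies a fourth above the bass: a fourth above C in F major is F.
The chord tones are C, F, A, giving F major.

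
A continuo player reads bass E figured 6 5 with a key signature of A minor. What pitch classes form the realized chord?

The written figures 6 5 are shorthand for 6/5/3: the 3 is implied.
A third above E in this key is G.
A fifth above E in this key is B.
A sixth above E in this key is C.
Together with the bass E, this spells C major seventh in first inversion.

E, G, B, C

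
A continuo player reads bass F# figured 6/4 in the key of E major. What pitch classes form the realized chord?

A fourth above F# in this key is B.
A sixth above F# in this key is D#.
Together with the bass F#, this spells B major in second inversion.

F#, B, D#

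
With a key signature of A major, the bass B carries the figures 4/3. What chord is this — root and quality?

E dominant seventh

The figures 4/3 indicate a seventh chord in second inversion.
In second inversion the root lies a fourth above the bass: a fourth above B in A major is E.
The chord tones are B, D, E, G#, giving E dominant seventh.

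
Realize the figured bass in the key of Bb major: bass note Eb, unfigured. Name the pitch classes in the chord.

Eb, G, Bb

An unfigured bass implies 5/3.
A third above Eb in this key is G.
A fifth above Eb in this key is Bb.
Together with the bass Eb, this spells Eb major in root position.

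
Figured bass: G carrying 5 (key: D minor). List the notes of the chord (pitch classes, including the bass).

G, Bb, D

The written figures 5 are shorthand for 5/3: the 3 is implied.
A third above G in this key is Bb.
A fifth above G in this key is D.
Together with the bass G, this spells G minor in root position.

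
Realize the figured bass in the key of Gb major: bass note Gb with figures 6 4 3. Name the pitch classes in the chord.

Gb, Bb, Cb, Eb

A third above Gb in this key is Bb.
A fourth above Gb in this key is Cb.
A sixth above Gb in this key is Eb.
Together with the bass Gb, this spells Cb major seventh in second inversion.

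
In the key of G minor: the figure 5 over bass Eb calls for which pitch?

Counting 4 letter steps above Eb lands on B; in G minor, that letter is Bb.

Bb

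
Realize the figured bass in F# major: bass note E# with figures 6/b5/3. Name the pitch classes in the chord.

E#, G#, Bb, C#

A third above E# in this key is G#.
A fifth above E# in this key is B, lowered to Bb by the flat.
A sixth above E# in this key is C#.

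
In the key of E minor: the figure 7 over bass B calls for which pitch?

A

Counting 6 letter steps above B lands on A; in E minor, that letter is A.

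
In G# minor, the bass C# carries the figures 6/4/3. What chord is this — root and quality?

F# dominant seventh

The figures 6/4/3 indicate a seventh chord in second inversion.
In second inversion the root lies a fourth above the bass: a fourth above C# in G# minor is F#.
The chord tones are C#, E, F#, A#, giving F# dominant seventh.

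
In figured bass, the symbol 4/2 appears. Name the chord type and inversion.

seventh chord, third inversion

4/2 is shorthand for 6/4/2.
Intervals of 6/4/2 above the bass form a seventh chord; the bass is the seventh, so this is third inversion.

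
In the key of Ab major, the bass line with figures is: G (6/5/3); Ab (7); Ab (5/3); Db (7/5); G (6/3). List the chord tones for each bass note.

G (6/5/3): G, Bb, Db, Eb.
Ab (7/5/3): Ab, C, Eb, G.
Ab (5/3): Ab, C, Eb.
Db (7/5/3): Db, F, Ab, C.
G (6/3): G, Bb, Eb.

G, Bb, Db, Eb | Ab, C, Eb, G | Ab, C, Eb | Db, F, Ab, C | G, Bb, Eb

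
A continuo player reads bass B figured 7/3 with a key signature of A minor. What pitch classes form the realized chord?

B, D, F, A

The written figures 7/3 are shorthand for 7/5/3: the 5 is implied.
A third above B in this key is D.
A fifth above B in this key is F.
A seventh above B in this key is A.
Together with the bass B, this spells B half-diminished seventh in root position.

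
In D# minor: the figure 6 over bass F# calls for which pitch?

D#

Counting 5 letter steps above F# lands on D; in D# minor, that letter is D#.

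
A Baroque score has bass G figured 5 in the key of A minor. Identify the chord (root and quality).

The figures 5 indicate a triad in root position.
In root position the bass is the root, so the root is G.
The chord tones are G, B, D, giving G major.

G major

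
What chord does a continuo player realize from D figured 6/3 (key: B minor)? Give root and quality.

The figures 6/3 indicate a triad in first inversion.
In first inversion the root lies a sixth above the bass: a sixth above D in B minor is B.
The chord tones are D, F#, B, giving B minor.

B minor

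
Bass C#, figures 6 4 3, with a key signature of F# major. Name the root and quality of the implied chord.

The figures 6 4 3 indicate a seventh chord in second inversion.
In second inversion the root lies a fourth above the bass: a fourth above C# in F# major is F#.
The chord tones are C#, E#, F#, A#, giving F# major seventh.

F# major seventh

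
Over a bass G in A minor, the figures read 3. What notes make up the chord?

G, B, D

The written figures 3 are shorthand for 5/3: the 5 is implied.
A third above G in this key is B.
A fifth above G in this key is D.
Together with the bass G, this spells G major in root position.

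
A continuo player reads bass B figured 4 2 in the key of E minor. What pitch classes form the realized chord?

B, C, E, G

The written figures 4 2 are shorthand for 6/4/2: the 6 is implied.
A second above B in this key is C.
A fourth above B in this key is E.
A sixth above B in this key is G.
Together with the bass B, this spells C major seventh in third inversion.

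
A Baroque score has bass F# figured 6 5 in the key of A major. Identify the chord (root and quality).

D major seventh

The figures 6 5 indicate a seventh chord in first inversion.
In first inversion the root lies a sixth above the bass: a sixth above F# in A major is D.
The chord tones are F#, A, C#, D, giving D major seventh.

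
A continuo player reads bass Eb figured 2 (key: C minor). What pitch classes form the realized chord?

The written figures 2 are shorthand for 6/4/2: the 6/4 are implied.
A second above Eb in this key is F.
A fourth above Eb in this key is Ab.
A sixth above Eb in this key is C.
Together with the bass Eb, this spells F minor seventh in third inversion.

Eb, F, Ab, C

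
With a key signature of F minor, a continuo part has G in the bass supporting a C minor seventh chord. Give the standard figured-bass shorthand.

G is the fifth of C minor seventh, so the chord is in second inversion.
A seventh chord in second inversion is figured 6/4/3, conventionally abbreviated 4/3.

4/3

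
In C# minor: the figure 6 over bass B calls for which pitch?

Counting 5 letter steps above B lands on G; in C# minor, that letter is G#.

G#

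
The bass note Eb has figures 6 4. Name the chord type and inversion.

triad, second inversion

Intervals of 6/4 above the bass form a triad; the bass is the fifth, so this is second inversion.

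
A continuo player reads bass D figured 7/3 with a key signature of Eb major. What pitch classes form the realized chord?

D, F, Ab, C

The written figures 7/3 are shorthand for 7/5/3: the 5 is implied.
A third above D in this key is F.
A fifth above D in this key is Ab.
A seventh above D in this key is C.
Together with the bass D, this spells D half-diminished seventh in root position.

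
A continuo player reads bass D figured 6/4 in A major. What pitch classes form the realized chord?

D, G#, B

A fourth above D in this key is G#.
A sixth above D in this key is B.
Together with the bass D, this spells G# diminished in second inversion.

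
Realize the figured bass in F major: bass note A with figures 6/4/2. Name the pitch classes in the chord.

A, Bb, D, F

A second above A in this key is Bb.
A fourth above A in this key is D.
A sixth above A in this key is F.
Together with the bass A, this spells Bb major seventh in third inversion.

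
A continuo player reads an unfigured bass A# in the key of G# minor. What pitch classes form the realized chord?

An unfigured bass implies 5/3.
A third above A# in this key is C#.
A fifth above A# in this key is E.
Together with the bass A#, this spells A# diminished in root position.

A#, C#, E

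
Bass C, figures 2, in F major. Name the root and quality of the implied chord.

The figures 2 indicate a seventh chord in third inversion.
In third inversion the root lies a second above the bass: a second above C in F major is D.
The chord tones are C, D, F, A, giving D minor seventh.

D minor seventh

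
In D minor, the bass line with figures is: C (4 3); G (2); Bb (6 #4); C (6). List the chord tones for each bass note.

C, E, F, A | G, A, C, E | Bb, E#, G | C, E, A

C (6/4/3): C, E, F, A.
G (6/4/2): G, A, C, E.
Bb (6/#4): Bb, E#, G.
C (6/3): C, E, A.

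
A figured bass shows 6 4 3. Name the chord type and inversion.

Intervals of 6/4/3 above the bass form a seventh chord; the bass is the fifth, so this is second inversion.

seventh chord, second inversion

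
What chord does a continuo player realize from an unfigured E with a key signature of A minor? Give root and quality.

E minor

An unfigured bass indicates a triad in root position.
In root position the bass is the root, so the root is E.
The chord tones are E, G, B, giving E minor.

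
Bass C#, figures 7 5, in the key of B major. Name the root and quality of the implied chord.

The figures 7 5 indicate a seventh chord in root position.
In root position the bass is the root, so the root is C#.
The chord tones are C#, E, G#, B, giving C# minor seventh.

C# minor seventh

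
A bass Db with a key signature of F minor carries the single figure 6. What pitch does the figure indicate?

Bb

Counting 5 letter steps above Db lands on B; in F minor, that letter is Bb.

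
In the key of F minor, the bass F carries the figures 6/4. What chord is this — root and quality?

Bb minor

The figures 6/4 indicate a triad in second inversion.
In second inversion the root lies a fourth above the bass: a fourth above F in F minor is Bb.
The chord tones are F, Bb, Db, giving Bb minor.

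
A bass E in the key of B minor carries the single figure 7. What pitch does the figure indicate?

D

Counting 6 letter steps above E lands on D; in B minor, that letter is D.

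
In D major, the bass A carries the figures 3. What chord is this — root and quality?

A major

The figures 3 indicate a triad in root position.
In root position the bass is the root, so the root is A.
The chord tones are A, C#, E, giving A major.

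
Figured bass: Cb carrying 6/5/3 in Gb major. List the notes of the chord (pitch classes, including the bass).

Cb, Eb, Gb, Ab

A third above Cb in this key is Eb.
A fifth above Cb in this key is Gb.
A sixth above Cb in this key is Ab.
Together with the bass Cb, this spells Ab minor seventh in first inversion.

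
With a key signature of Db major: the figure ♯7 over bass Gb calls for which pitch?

F#

Counting 6 letter steps above Gb lands on F; in Db major, that letter is F.
The #7 figure raises it a semitone, giving F#.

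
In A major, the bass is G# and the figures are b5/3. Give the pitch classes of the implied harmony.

A third above G# in this key is B.
A fifth above G# in this key is D, lowered to Db by the flat.

G#, B, Db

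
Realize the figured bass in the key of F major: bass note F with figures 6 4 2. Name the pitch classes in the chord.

A second above F in this key is G.
A fourth above F in this key is Bb.
A sixth above F in this key is D.
Together with the bass F, this spells G minor seventh in third inversion.

F, G, Bb, D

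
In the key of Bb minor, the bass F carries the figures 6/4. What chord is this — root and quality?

Bb minor

The figures 6/4 indicate a triad in second inversion.
In second inversion the root lies a fourth above the bass: a fourth above F in Bb minor is Bb.
The chord tones are F, Bb, Db, giving Bb minor.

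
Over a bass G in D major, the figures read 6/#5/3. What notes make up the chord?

G, B, D#, E

A third above G in this key is B.
A fifth above G in this key is D, raised to D# by the sharp.
A sixth above G in this key is E.
Together with the bass G, this spells E minor-major seventh in first inversion.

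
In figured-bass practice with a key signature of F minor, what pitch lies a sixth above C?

Ab

Counting 5 letter steps above C lands on A; in F minor, that letter is Ab.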